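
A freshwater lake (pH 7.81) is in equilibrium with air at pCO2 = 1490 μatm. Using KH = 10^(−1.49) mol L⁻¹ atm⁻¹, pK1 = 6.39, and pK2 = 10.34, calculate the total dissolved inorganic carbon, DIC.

DIC = 1.32 mmol/L

[CO2*] = KH · pCO2 = 10^(−1.49) × 1490×10^-6 = 4.822×10^-5 mol/L
α₀ = 1/(1 + K1/[H⁺] + K1K2/[H⁺]²) = 1/(1 + 10^+1.42 + 10^-1.11) = 0.03652
DIC = [CO2*]/α₀ = 4.822×10^-5 / 0.03652 = 1.32 mmol/L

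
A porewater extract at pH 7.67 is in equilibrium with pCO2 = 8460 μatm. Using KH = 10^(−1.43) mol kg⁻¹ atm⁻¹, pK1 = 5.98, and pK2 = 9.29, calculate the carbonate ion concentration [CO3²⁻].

[CO2*] = KH · pCO2 = 10^(−1.43) × 8460×10^-6 = 3.143×10^-4 mol/kg
α₀ = 1/(1 + K1/[H⁺] + K1K2/[H⁺]²) = 1/(1 + 10^+1.69 + 10^+0.07) = 0.01955
DIC = [CO2*]/α₀ = 3.143×10^-4 / 0.01955 = 16.08 mmol/kg
[CO3²⁻] = α₂·DIC; α₂ = 0.02297, so [CO3²⁻] = 0.02297 × 16.08 = 0.369 mmol/kg

[CO3²⁻] = 0.369 mmol/kg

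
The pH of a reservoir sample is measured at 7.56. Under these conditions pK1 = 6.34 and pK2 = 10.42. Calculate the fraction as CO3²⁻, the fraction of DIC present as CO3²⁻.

α₂ = 1 / (1 + [H⁺]/K2 + [H⁺]²/(K1K2)) = 1 / (1 + 10^+2.86 + 10^+1.64)
   = 1 / (1 + 724.44 + 43.652) = 1/769.09 = 0.001300

α₂ = 0.00130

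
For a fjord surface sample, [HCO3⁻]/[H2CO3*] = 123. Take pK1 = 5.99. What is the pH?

From K1 = [H⁺][HCO3⁻]/[H2CO3*]:  pH = pK1 + log₁₀([HCO3⁻]/[H2CO3*])
log₁₀(123) = +2.090
pH = 5.99 + (+2.090) = 8.08

pH = 8.08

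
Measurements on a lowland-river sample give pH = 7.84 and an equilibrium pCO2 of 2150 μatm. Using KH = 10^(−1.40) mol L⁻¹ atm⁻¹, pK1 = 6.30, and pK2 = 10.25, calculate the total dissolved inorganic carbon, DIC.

DIC = 3.06 mmol/L

[CO2*] = KH · pCO2 = 10^(−1.40) × 2150×10^-6 = 8.559×10^-5 mol/L
α₀ = 1/(1 + K1/[H⁺] + K1K2/[H⁺]²) = 1/(1 + 10^+1.54 + 10^-0.87) = 0.02793
DIC = [CO2*]/α₀ = 8.559×10^-5 / 0.02793 = 3.06 mmol/L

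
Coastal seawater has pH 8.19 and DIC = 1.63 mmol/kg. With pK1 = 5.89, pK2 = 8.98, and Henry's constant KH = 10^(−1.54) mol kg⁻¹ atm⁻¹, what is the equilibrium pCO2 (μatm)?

α₀ = 1 / (1 + K1/[H⁺] + K1K2/[H⁺]²) = 1 / (1 + 10^+2.30 + 10^+1.51)
   = 1 / (1 + 199.53 + 32.359) = 1/232.89 = 0.004294
[CO2*] = α₀ × DIC = 0.004294 × 1.63 = 0.006999 mmol/kg = 6.999 μmol/kg
pCO2 = [CO2*]/KH = 6.999×10^-6 / 2.884×10^-2 = 243 μatm

pCO2 = 243 μatm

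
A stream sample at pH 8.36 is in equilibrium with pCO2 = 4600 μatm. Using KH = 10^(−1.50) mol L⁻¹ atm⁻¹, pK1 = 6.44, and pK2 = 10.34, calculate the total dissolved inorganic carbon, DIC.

DIC = 12.4 mmol/L

[CO2*] = KH · pCO2 = 10^(−1.50) × 4600×10^-6 = 1.455×10^-4 mol/L
α₀ = 1/(1 + K1/[H⁺] + K1K2/[H⁺]²) = 1/(1 + 10^+1.92 + 10^-0.06) = 0.01176
DIC = [CO2*]/α₀ = 1.455×10^-4 / 0.01176 = 12.4 mmol/L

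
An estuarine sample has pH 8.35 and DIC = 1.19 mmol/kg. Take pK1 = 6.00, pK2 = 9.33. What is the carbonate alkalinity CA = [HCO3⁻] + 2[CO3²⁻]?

CA = 1.30 mmol/kg

CA = [HCO3⁻] + 2[CO3²⁻] = (α₁ + 2α₂)·DIC
At pH 8.35: [H⁺]/K1 = 10^-2.35 = 0.0044668, K2/[H⁺] = 10^-0.98 = 0.10471
α₁ = 1/(1 + 0.0044668 + 0.10471) = 1/1.1092 = 0.9016; α₂ = α₁·K2/[H⁺] = 0.09441
α₁ + 2α₂ = 1.0904
CA = 1.0904 × 1.19 = 1.30 mmol/kg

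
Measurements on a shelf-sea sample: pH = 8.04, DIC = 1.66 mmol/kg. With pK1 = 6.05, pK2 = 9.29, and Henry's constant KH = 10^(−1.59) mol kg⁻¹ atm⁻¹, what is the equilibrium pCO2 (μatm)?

pCO2 = 620 μatm

α₀ = 1 / (1 + K1/[H⁺] + K1K2/[H⁺]²) = 1 / (1 + 10^+1.99 + 10^+0.74)
   = 1 / (1 + 97.724 + 5.4954) = 1/104.22 = 0.009595
[CO2*] = α₀ × DIC = 0.009595 × 1.66 = 0.01593 mmol/kg = 15.93 μmol/kg
pCO2 = [CO2*]/KH = 1.593×10^-5 / 2.570×10^-2 = 620 μatm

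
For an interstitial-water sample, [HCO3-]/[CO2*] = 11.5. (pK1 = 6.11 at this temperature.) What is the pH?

From K1 = [H⁺][HCO3-]/[CO2*]:  pH = pK1 + log₁₀([HCO3-]/[CO2*])
log₁₀(11.5) = +1.061
pH = 6.11 + (+1.061) = 7.17

pH = 7.17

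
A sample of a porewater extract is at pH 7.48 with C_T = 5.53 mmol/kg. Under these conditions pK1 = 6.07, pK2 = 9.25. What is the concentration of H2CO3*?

α₀ = 1 / (1 + K1/[H⁺] + K1K2/[H⁺]²) = 1 / (1 + 10^+1.41 + 10^-0.36)
   = 1 / (1 + 25.704 + 0.43652) = 1/27.140 = 0.03685
[CO2*] = α₀ × DIC = 0.03685 × 5.53 = 0.204 mmol/kg

[CO2*] = 0.204 mmol/kg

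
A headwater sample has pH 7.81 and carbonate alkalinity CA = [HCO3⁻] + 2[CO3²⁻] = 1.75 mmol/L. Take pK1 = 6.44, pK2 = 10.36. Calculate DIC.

CA = [HCO3⁻] + 2[CO3²⁻] = (α₁ + 2α₂)·DIC
At pH 7.81: [H⁺]/K1 = 10^-1.37 = 0.042658, K2/[H⁺] = 10^-2.55 = 0.0028184
α₁ = 1/(1 + 0.042658 + 0.0028184) = 1/1.0455 = 0.9565; α₂ = α₁·K2/[H⁺] = 0.002696
α₁ + 2α₂ = 0.9619
DIC = CA / (α₁ + 2α₂) = 1.75 / 0.9619 = 1.82 mmol/L

DIC = 1.82 mmol/L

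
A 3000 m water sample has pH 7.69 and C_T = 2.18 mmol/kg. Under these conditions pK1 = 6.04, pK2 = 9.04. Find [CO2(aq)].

[CO2*] = 0.0457 mmol/kg

α₀ = 1 / (1 + K1/[H⁺] + K1K2/[H⁺]²) = 1 / (1 + 10^+1.65 + 10^+0.30)
   = 1 / (1 + 44.668 + 1.9953) = 1/47.664 = 0.02098
[CO2*] = α₀ × DIC = 0.02098 × 2.18 = 0.0457 mmol/kg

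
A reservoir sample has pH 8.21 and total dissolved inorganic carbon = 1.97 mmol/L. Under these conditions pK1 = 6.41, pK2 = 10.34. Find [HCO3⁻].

[HCO3⁻] = 1.93 mmol/L

α₁ = 1 / (1 + [H⁺]/K1 + K2/[H⁺]) = 1 / (1 + 10^-1.80 + 10^-2.13)
   = 1 / (1 + 0.015849 + 0.0074131) = 1/1.0233 = 0.9773
[HCO3⁻] = α₁ × DIC = 0.9773 × 1.97 = 1.93 mmol/L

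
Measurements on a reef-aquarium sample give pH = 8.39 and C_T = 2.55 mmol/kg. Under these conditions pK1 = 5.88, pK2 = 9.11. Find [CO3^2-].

[CO3²⁻] = 0.407 mmol/kg

α₂ = 1 / (1 + [H⁺]/K2 + [H⁺]²/(K1K2)) = 1 / (1 + 10^+0.72 + 10^-1.79)
   = 1 / (1 + 5.2481 + 0.016218) = 1/6.2643 = 0.1596
[CO3²⁻] = α₂ × DIC = 0.1596 × 2.55 = 0.407 mmol/kg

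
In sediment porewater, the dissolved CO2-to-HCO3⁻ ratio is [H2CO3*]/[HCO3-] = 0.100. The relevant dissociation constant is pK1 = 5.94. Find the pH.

From K1 = [H⁺][HCO3-]/[H2CO3*]:  pH = pK1 − log₁₀([H2CO3*]/[HCO3-])
log₁₀(0.100) = -1.000
pH = 5.94 − (-1.000) = 6.94

pH = 6.94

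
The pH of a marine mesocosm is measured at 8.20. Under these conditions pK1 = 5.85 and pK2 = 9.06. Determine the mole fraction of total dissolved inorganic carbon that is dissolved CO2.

α₀ = 0.00391

α₀ = 1 / (1 + K1/[H⁺] + K1K2/[H⁺]²) = 1 / (1 + 10^+2.35 + 10^+1.49)
   = 1 / (1 + 223.87 + 30.903) = 1/255.78 = 0.003910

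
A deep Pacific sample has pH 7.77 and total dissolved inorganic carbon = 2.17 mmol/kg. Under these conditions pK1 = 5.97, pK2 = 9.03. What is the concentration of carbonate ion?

[CO3²⁻] = 0.111 mmol/kg

α₂ = 1 / (1 + [H⁺]/K2 + [H⁺]²/(K1K2)) = 1 / (1 + 10^+1.26 + 10^-0.54)
   = 1 / (1 + 18.197 + 0.28840) = 1/19.485 = 0.05132
[CO3²⁻] = α₂ × DIC = 0.05132 × 2.17 = 0.111 mmol/kg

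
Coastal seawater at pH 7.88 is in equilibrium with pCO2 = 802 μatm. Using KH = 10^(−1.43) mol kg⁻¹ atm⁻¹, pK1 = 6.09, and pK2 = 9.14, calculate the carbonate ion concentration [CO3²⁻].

[CO2*] = KH · pCO2 = 10^(−1.43) × 802×10^-6 = 2.980×10^-5 mol/kg
α₀ = 1/(1 + K1/[H⁺] + K1K2/[H⁺]²) = 1/(1 + 10^+1.79 + 10^+0.53) = 0.01514
DIC = [CO2*]/α₀ = 2.980×10^-5 / 0.01514 = 1.968 mmol/kg
[CO3²⁻] = α₂·DIC; α₂ = 0.05130, so [CO3²⁻] = 0.05130 × 1.968 = 0.101 mmol/kg

[CO3²⁻] = 0.101 mmol/kg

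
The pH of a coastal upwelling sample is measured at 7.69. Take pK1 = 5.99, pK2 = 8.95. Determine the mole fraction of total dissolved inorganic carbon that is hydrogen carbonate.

α₁ = 0.930

α₁ = 1 / (1 + [H⁺]/K1 + K2/[H⁺]) = 1 / (1 + 10^-1.70 + 10^-1.26)
   = 1 / (1 + 0.019953 + 0.054954) = 1/1.0749 = 0.9303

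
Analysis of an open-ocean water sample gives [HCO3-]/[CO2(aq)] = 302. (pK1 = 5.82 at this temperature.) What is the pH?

pH = 8.30

From K1 = [H⁺][HCO3-]/[CO2(aq)]:  pH = pK1 + log₁₀([HCO3-]/[CO2(aq)])
log₁₀(302) = +2.480
pH = 5.82 + (+2.480) = 8.30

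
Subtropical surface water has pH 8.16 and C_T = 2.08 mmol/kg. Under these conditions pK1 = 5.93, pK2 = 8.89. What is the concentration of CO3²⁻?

α₂ = 1 / (1 + [H⁺]/K2 + [H⁺]²/(K1K2)) = 1 / (1 + 10^+0.73 + 10^-1.50)
   = 1 / (1 + 5.3703 + 0.031623) = 1/6.4019 = 0.1562
[CO3²⁻] = α₂ × DIC = 0.1562 × 2.08 = 0.325 mmol/kg

[CO3²⁻] = 0.325 mmol/kg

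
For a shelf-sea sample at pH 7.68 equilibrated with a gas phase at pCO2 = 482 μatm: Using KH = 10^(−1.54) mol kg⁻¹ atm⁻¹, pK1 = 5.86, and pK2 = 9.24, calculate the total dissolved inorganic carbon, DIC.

[CO2*] = KH · pCO2 = 10^(−1.54) × 482×10^-6 = 1.390×10^-5 mol/kg
α₀ = 1/(1 + K1/[H⁺] + K1K2/[H⁺]²) = 1/(1 + 10^+1.82 + 10^+0.26) = 0.01452
DIC = [CO2*]/α₀ = 1.390×10^-5 / 0.01452 = 0.958 mmol/kg

DIC = 0.958 mmol/kg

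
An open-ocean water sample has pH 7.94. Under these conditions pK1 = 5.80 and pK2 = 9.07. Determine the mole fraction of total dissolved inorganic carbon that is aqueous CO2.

α₀ = 1 / (1 + K1/[H⁺] + K1K2/[H⁺]²) = 1 / (1 + 10^+2.14 + 10^+1.01)
   = 1 / (1 + 138.04 + 10.233) = 1/149.27 = 0.006699

α₀ = 0.00670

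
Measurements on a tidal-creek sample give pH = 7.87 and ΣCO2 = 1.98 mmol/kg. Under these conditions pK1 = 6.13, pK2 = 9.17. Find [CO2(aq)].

[CO2*] = 0.0337 mmol/kg

α₀ = 1 / (1 + K1/[H⁺] + K1K2/[H⁺]²) = 1 / (1 + 10^+1.74 + 10^+0.44)
   = 1 / (1 + 54.954 + 2.7542) = 1/58.708 = 0.01703
[CO2*] = α₀ × DIC = 0.01703 × 1.98 = 0.0337 mmol/kg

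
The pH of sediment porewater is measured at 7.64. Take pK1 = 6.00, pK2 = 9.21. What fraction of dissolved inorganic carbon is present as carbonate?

α₂ = 1 / (1 + [H⁺]/K2 + [H⁺]²/(K1K2)) = 1 / (1 + 10^+1.57 + 10^-0.07)
   = 1 / (1 + 37.154 + 0.85114) = 1/39.005 = 0.02564

α₂ = 0.0256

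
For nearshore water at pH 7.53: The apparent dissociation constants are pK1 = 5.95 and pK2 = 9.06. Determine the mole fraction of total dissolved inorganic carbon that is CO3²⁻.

α₂ = 1 / (1 + [H⁺]/K2 + [H⁺]²/(K1K2)) = 1 / (1 + 10^+1.53 + 10^-0.05)
   = 1 / (1 + 33.884 + 0.89125) = 1/35.776 = 0.02795

α₂ = 0.0280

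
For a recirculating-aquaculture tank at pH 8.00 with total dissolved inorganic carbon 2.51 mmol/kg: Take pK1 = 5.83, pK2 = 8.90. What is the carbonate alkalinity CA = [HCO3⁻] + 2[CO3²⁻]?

CA = [HCO3⁻] + 2[CO3²⁻] = (α₁ + 2α₂)·DIC
At pH 8.00: [H⁺]/K1 = 10^-2.17 = 0.0067608, K2/[H⁺] = 10^-0.90 = 0.12589
α₁ = 1/(1 + 0.0067608 + 0.12589) = 1/1.1327 = 0.8829; α₂ = α₁·K2/[H⁺] = 0.1111
α₁ + 2α₂ = 1.1052
CA = 1.1052 × 2.51 = 2.77 mmol/kg

CA = 2.77 mmol/kg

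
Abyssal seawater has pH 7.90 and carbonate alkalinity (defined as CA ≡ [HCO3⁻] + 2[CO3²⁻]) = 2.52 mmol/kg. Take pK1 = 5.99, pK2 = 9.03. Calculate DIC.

CA = [HCO3⁻] + 2[CO3²⁻] = (α₁ + 2α₂)·DIC
At pH 7.90: [H⁺]/K1 = 10^-1.91 = 0.012303, K2/[H⁺] = 10^-1.13 = 0.074131
α₁ = 1/(1 + 0.012303 + 0.074131) = 1/1.0864 = 0.9204; α₂ = α₁·K2/[H⁺] = 0.06823
α₁ + 2α₂ = 1.0569
DIC = CA / (α₁ + 2α₂) = 2.52 / 1.0569 = 2.38 mmol/kg

DIC = 2.38 mmol/kg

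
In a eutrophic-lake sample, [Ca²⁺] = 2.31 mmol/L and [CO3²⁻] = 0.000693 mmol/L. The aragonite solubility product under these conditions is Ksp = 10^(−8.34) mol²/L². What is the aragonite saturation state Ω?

Ω = 0.350

Ksp = 10^(−8.34) = 4.571×10^-9
Ω = [Ca²⁺][CO3²⁻]/Ksp = (2.31×10^-3)(0.000693×10^-3) / 4.571×10^-9 = 0.350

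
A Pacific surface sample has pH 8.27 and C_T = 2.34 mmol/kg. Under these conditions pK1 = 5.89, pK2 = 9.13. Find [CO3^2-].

[CO3²⁻] = 0.283 mmol/kg

α₂ = 1 / (1 + [H⁺]/K2 + [H⁺]²/(K1K2)) = 1 / (1 + 10^+0.86 + 10^-1.52)
   = 1 / (1 + 7.2444 + 0.030200) = 1/8.2746 = 0.1209
[CO3²⁻] = α₂ × DIC = 0.1209 × 2.34 = 0.283 mmol/kg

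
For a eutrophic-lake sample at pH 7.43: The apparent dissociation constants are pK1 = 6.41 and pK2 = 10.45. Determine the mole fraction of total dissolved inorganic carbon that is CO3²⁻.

α₂ = 1 / (1 + [H⁺]/K2 + [H⁺]²/(K1K2)) = 1 / (1 + 10^+3.02 + 10^+2.00)
   = 1 / (1 + 1047.1 + 100.00) = 1/1148.1 = 0.0008710

α₂ = 0.000871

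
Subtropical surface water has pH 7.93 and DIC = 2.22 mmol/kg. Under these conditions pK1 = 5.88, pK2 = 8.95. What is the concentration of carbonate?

α₂ = 1 / (1 + [H⁺]/K2 + [H⁺]²/(K1K2)) = 1 / (1 + 10^+1.02 + 10^-1.03)
   = 1 / (1 + 10.471 + 0.093325) = 1/11.565 = 0.08647
[CO3²⁻] = α₂ × DIC = 0.08647 × 2.22 = 0.192 mmol/kg

[CO3²⁻] = 0.192 mmol/kg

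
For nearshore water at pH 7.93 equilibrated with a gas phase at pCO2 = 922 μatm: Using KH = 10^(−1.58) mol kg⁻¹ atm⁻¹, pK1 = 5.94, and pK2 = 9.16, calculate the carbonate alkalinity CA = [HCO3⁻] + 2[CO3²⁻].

[CO2*] = KH · pCO2 = 10^(−1.58) × 922×10^-6 = 2.425×10^-5 mol/kg
α₀ = 1/(1 + K1/[H⁺] + K1K2/[H⁺]²) = 1/(1 + 10^+1.99 + 10^+0.76) = 0.009571
DIC = [CO2*]/α₀ = 2.425×10^-5 / 0.009571 = 2.534 mmol/kg
CA = (α₁ + 2α₂)·DIC = (0.9354 + 2×0.05508) × 2.534 = 2.65 mmol/kg

CA = 2.65 mmol/kg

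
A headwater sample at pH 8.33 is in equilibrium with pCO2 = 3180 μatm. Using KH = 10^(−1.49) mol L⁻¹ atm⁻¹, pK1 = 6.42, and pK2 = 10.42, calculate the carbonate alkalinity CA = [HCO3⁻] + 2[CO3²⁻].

CA = 8.50 mmol/L

[CO2*] = KH · pCO2 = 10^(−1.49) × 3180×10^-6 = 1.029×10^-4 mol/L
α₀ = 1/(1 + K1/[H⁺] + K1K2/[H⁺]²) = 1/(1 + 10^+1.91 + 10^-0.18) = 0.01206
DIC = [CO2*]/α₀ = 1.029×10^-4 / 0.01206 = 8.535 mmol/L
CA = (α₁ + 2α₂)·DIC = (0.9800 + 2×0.007966) × 8.535 = 8.50 mmol/L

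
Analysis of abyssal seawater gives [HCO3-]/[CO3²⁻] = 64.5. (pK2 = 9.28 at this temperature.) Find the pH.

From K2 = [H⁺][CO3²⁻]/[HCO3-]:  pH = pK2 − log₁₀([HCO3-]/[CO3²⁻])
log₁₀(64.5) = +1.810
pH = 9.28 − (+1.810) = 7.47

pH = 7.47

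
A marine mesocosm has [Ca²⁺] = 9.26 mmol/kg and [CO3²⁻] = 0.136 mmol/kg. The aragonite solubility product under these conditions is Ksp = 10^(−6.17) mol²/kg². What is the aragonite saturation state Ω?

Ksp = 10^(−6.17) = 6.761×10^-7
Ω = [Ca²⁺][CO3²⁻]/Ksp = (9.26×10^-3)(0.136×10^-3) / 6.761×10^-7 = 1.86

Ω = 1.86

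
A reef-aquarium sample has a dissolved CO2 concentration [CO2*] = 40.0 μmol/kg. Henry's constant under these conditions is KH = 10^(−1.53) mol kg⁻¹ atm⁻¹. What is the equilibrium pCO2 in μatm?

pCO2 = 1360 μatm

KH = 10^(−1.53) = 2.951×10^-2 mol kg⁻¹ atm⁻¹
pCO2 = [CO2*]/KH = 40.0×10^-6 / 2.951×10^-2 = 1.36×10^-3 atm = 1360 μatm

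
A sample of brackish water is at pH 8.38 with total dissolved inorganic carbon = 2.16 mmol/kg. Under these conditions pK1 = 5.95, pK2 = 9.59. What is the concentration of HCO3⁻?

[HCO3⁻] = 2.03 mmol/kg

α₁ = 1 / (1 + [H⁺]/K1 + K2/[H⁺]) = 1 / (1 + 10^-2.43 + 10^-1.21)
   = 1 / (1 + 0.0037154 + 0.061660) = 1/1.0654 = 0.9386
[HCO3⁻] = α₁ × DIC = 0.9386 × 2.16 = 2.03 mmol/kg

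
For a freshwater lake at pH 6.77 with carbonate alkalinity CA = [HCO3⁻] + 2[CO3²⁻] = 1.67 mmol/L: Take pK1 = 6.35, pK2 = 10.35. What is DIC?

CA = [HCO3⁻] + 2[CO3²⁻] = (α₁ + 2α₂)·DIC
At pH 6.77: [H⁺]/K1 = 10^-0.42 = 0.38019, K2/[H⁺] = 10^-3.58 = 0.00026303
α₁ = 1/(1 + 0.38019 + 0.00026303) = 1/1.3805 = 0.7244; α₂ = α₁·K2/[H⁺] = 0.0001905
α₁ + 2α₂ = 0.7248
DIC = CA / (α₁ + 2α₂) = 1.67 / 0.7248 = 2.30 mmol/L

DIC = 2.30 mmol/L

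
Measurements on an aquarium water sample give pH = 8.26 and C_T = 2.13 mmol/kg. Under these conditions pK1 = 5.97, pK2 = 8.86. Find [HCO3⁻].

[HCO3⁻] = 1.70 mmol/kg

α₁ = 1 / (1 + [H⁺]/K1 + K2/[H⁺]) = 1 / (1 + 10^-2.29 + 10^-0.60)
   = 1 / (1 + 0.0051286 + 0.25119) = 1/1.2563 = 0.7960
[HCO3⁻] = α₁ × DIC = 0.7960 × 2.13 = 1.70 mmol/kg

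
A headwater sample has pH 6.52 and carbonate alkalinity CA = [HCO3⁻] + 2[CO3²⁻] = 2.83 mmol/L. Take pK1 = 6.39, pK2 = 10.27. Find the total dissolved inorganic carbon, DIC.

DIC = 4.93 mmol/L

CA = [HCO3⁻] + 2[CO3²⁻] = (α₁ + 2α₂)·DIC
At pH 6.52: [H⁺]/K1 = 10^-0.13 = 0.74131, K2/[H⁺] = 10^-3.75 = 0.00017783
α₁ = 1/(1 + 0.74131 + 0.00017783) = 1/1.7415 = 0.5742; α₂ = α₁·K2/[H⁺] = 0.0001021
α₁ + 2α₂ = 0.5744
DIC = CA / (α₁ + 2α₂) = 2.83 / 0.5744 = 4.93 mmol/L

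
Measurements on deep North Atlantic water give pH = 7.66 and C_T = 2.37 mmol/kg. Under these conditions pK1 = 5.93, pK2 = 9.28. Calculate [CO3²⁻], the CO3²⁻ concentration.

[CO3²⁻] = 0.0545 mmol/kg

α₂ = 1 / (1 + [H⁺]/K2 + [H⁺]²/(K1K2)) = 1 / (1 + 10^+1.62 + 10^-0.11)
   = 1 / (1 + 41.687 + 0.77625) = 1/43.463 = 0.02301
[CO3²⁻] = α₂ × DIC = 0.02301 × 2.37 = 0.0545 mmol/kg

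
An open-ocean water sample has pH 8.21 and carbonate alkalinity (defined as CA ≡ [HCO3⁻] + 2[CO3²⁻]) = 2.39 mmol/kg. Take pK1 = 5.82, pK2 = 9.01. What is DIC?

CA = [HCO3⁻] + 2[CO3²⁻] = (α₁ + 2α₂)·DIC
At pH 8.21: [H⁺]/K1 = 10^-2.39 = 0.0040738, K2/[H⁺] = 10^-0.80 = 0.15849
α₁ = 1/(1 + 0.0040738 + 0.15849) = 1/1.1626 = 0.8602; α₂ = α₁·K2/[H⁺] = 0.1363
α₁ + 2α₂ = 1.1328
DIC = CA / (α₁ + 2α₂) = 2.39 / 1.1328 = 2.11 mmol/kg

DIC = 2.11 mmol/kg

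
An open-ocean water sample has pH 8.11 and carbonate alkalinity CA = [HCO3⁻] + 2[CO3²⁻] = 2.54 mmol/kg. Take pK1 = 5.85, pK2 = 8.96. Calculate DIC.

CA = [HCO3⁻] + 2[CO3²⁻] = (α₁ + 2α₂)·DIC
At pH 8.11: [H⁺]/K1 = 10^-2.26 = 0.0054954, K2/[H⁺] = 10^-0.85 = 0.14125
α₁ = 1/(1 + 0.0054954 + 0.14125) = 1/1.1467 = 0.8720; α₂ = α₁·K2/[H⁺] = 0.1232
α₁ + 2α₂ = 1.1184
DIC = CA / (α₁ + 2α₂) = 2.54 / 1.1184 = 2.27 mmol/kg

DIC = 2.27 mmol/kg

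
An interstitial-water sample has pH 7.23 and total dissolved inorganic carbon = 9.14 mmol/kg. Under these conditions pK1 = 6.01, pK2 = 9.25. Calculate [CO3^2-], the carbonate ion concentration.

α₂ = 1 / (1 + [H⁺]/K2 + [H⁺]²/(K1K2)) = 1 / (1 + 10^+2.02 + 10^+0.80)
   = 1 / (1 + 104.71 + 6.3096) = 1/112.02 = 0.008927
[CO3²⁻] = α₂ × DIC = 0.008927 × 9.14 = 0.0816 mmol/kg

[CO3²⁻] = 0.0816 mmol/kg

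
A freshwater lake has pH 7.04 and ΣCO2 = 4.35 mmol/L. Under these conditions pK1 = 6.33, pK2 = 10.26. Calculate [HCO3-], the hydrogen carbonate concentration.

[HCO3⁻] = 3.64 mmol/L

α₁ = 1 / (1 + [H⁺]/K1 + K2/[H⁺]) = 1 / (1 + 10^-0.71 + 10^-3.22)
   = 1 / (1 + 0.19498 + 0.00060256) = 1/1.1956 = 0.8364
[HCO3⁻] = α₁ × DIC = 0.8364 × 4.35 = 3.64 mmol/L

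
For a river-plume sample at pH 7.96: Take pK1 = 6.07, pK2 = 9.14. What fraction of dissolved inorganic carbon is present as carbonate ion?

α₂ = 1 / (1 + [H⁺]/K2 + [H⁺]²/(K1K2)) = 1 / (1 + 10^+1.18 + 10^-0.71)
   = 1 / (1 + 15.136 + 0.19498) = 1/16.331 = 0.06123

α₂ = 0.0612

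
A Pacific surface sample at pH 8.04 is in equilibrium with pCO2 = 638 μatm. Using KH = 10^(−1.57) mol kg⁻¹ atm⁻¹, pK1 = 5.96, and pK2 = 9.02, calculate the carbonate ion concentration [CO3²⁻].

[CO3²⁻] = 0.216 mmol/kg

[CO2*] = KH · pCO2 = 10^(−1.57) × 638×10^-6 = 1.717×10^-5 mol/kg
α₀ = 1/(1 + K1/[H⁺] + K1K2/[H⁺]²) = 1/(1 + 10^+2.08 + 10^+1.10) = 0.007473
DIC = [CO2*]/α₀ = 1.717×10^-5 / 0.007473 = 2.298 mmol/kg
[CO3²⁻] = α₂·DIC; α₂ = 0.09408, so [CO3²⁻] = 0.09408 × 2.298 = 0.216 mmol/kg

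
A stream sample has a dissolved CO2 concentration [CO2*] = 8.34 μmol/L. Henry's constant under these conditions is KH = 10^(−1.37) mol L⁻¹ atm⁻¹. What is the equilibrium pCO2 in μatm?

pCO2 = 196 μatm

KH = 10^(−1.37) = 4.266×10^-2 mol L⁻¹ atm⁻¹
pCO2 = [CO2*]/KH = 8.34×10^-6 / 4.266×10^-2 = 1.96×10^-4 atm = 196 μatm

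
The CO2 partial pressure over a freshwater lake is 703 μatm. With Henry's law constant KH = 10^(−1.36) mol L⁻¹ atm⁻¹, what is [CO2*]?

[CO2*] = 30.7 μmol/L

KH = 10^(−1.36) = 4.365×10^-2 mol L⁻¹ atm⁻¹
[CO2*] = KH · pCO2 = 4.365×10^-2 × 703×10^-6 atm = 3.07×10^-5 mol/L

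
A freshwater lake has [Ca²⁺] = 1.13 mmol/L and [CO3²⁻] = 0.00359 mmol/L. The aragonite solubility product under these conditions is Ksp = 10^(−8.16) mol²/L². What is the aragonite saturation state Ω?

Ksp = 10^(−8.16) = 6.918×10^-9
Ω = [Ca²⁺][CO3²⁻]/Ksp = (1.13×10^-3)(0.00359×10^-3) / 6.918×10^-9 = 0.586

Ω = 0.586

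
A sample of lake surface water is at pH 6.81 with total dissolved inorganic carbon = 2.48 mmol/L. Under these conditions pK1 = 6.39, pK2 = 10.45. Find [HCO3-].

[HCO3⁻] = 1.80 mmol/L

α₁ = 1 / (1 + [H⁺]/K1 + K2/[H⁺]) = 1 / (1 + 10^-0.42 + 10^-3.64)
   = 1 / (1 + 0.38019 + 0.00022909) = 1/1.3804 = 0.7244
[HCO3⁻] = α₁ × DIC = 0.7244 × 2.48 = 1.80 mmol/L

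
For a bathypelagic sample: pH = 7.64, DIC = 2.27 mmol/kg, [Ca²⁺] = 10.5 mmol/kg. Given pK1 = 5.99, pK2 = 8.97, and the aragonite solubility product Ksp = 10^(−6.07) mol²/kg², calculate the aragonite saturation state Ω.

α₂ = 1 / (1 + [H⁺]/K2 + [H⁺]²/(K1K2)) = 1 / (1 + 10^+1.33 + 10^-0.32)
   = 1 / (1 + 21.380 + 0.47863) = 1/22.858 = 0.04375
[CO3²⁻] = α₂ × DIC = 0.04375 × 2.27 = 0.09931 mmol/kg
Ksp = 10^(−6.07) = 8.511×10^-7
Ω = [Ca²⁺][CO3²⁻]/Ksp = (10.5×10^-3)(9.931×10^-5) / 8.511×10^-7 = 1.23

Ω = 1.23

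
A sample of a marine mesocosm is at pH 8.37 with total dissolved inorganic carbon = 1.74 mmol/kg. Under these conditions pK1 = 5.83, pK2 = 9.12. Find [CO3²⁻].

α₂ = 1 / (1 + [H⁺]/K2 + [H⁺]²/(K1K2)) = 1 / (1 + 10^+0.75 + 10^-1.79)
   = 1 / (1 + 5.6234 + 0.016218) = 1/6.6396 = 0.1506
[CO3²⁻] = α₂ × DIC = 0.1506 × 1.74 = 0.262 mmol/kg

[CO3²⁻] = 0.262 mmol/kg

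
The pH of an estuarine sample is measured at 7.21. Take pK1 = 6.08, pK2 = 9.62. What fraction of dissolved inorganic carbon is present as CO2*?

α₀ = 0.0688

α₀ = 1 / (1 + K1/[H⁺] + K1K2/[H⁺]²) = 1 / (1 + 10^+1.13 + 10^-1.28)
   = 1 / (1 + 13.490 + 0.052481) = 1/14.542 = 0.06877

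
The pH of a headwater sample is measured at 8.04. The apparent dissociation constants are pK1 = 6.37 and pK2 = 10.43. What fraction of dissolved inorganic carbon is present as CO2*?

α₀ = 0.0208

α₀ = 1 / (1 + K1/[H⁺] + K1K2/[H⁺]²) = 1 / (1 + 10^+1.67 + 10^-0.72)
   = 1 / (1 + 46.774 + 0.19055) = 1/47.964 = 0.02085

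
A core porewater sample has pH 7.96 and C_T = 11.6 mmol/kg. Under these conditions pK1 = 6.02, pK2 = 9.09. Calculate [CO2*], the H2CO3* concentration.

[CO2*] = 0.123 mmol/kg

α₀ = 1 / (1 + K1/[H⁺] + K1K2/[H⁺]²) = 1 / (1 + 10^+1.94 + 10^+0.81)
   = 1 / (1 + 87.096 + 6.4565) = 1/94.553 = 0.01058
[CO2*] = α₀ × DIC = 0.01058 × 11.6 = 0.123 mmol/kg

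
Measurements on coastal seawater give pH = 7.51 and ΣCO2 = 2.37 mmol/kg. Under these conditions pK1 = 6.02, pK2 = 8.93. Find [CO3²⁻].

[CO3²⁻] = 0.0842 mmol/kg

α₂ = 1 / (1 + [H⁺]/K2 + [H⁺]²/(K1K2)) = 1 / (1 + 10^+1.42 + 10^-0.07)
   = 1 / (1 + 26.303 + 0.85114) = 1/28.154 = 0.03552
[CO3²⁻] = α₂ × DIC = 0.03552 × 2.37 = 0.0842 mmol/kg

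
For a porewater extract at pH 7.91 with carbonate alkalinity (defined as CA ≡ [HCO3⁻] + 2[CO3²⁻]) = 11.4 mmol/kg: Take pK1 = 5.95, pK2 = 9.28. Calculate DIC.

CA = [HCO3⁻] + 2[CO3²⁻] = (α₁ + 2α₂)·DIC
At pH 7.91: [H⁺]/K1 = 10^-1.96 = 0.010965, K2/[H⁺] = 10^-1.37 = 0.042658
α₁ = 1/(1 + 0.010965 + 0.042658) = 1/1.0536 = 0.9491; α₂ = α₁·K2/[H⁺] = 0.04049
α₁ + 2α₂ = 1.0301
DIC = CA / (α₁ + 2α₂) = 11.4 / 1.0301 = 11.1 mmol/kg

DIC = 11.1 mmol/kg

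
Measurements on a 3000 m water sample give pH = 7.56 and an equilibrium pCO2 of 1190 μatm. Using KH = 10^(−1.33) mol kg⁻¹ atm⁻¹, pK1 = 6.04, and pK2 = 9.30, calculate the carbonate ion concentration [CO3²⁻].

[CO2*] = KH · pCO2 = 10^(−1.33) × 1190×10^-6 = 5.566×10^-5 mol/kg
α₀ = 1/(1 + K1/[H⁺] + K1K2/[H⁺]²) = 1/(1 + 10^+1.52 + 10^-0.22) = 0.02881
DIC = [CO2*]/α₀ = 5.566×10^-5 / 0.02881 = 1.932 mmol/kg
[CO3²⁻] = α₂·DIC; α₂ = 0.01736, so [CO3²⁻] = 0.01736 × 1.932 = 0.0335 mmol/kg

[CO3²⁻] = 0.0335 mmol/kg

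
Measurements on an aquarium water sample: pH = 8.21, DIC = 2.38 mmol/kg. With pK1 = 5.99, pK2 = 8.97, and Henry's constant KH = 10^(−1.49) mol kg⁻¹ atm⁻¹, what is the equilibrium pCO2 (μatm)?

pCO2 = 376 μatm

α₀ = 1 / (1 + K1/[H⁺] + K1K2/[H⁺]²) = 1 / (1 + 10^+2.22 + 10^+1.46)
   = 1 / (1 + 165.96 + 28.840) = 1/195.80 = 0.005107
[CO2*] = α₀ × DIC = 0.005107 × 2.38 = 0.01216 mmol/kg = 12.16 μmol/kg
pCO2 = [CO2*]/KH = 1.216×10^-5 / 3.236×10^-2 = 376 μatm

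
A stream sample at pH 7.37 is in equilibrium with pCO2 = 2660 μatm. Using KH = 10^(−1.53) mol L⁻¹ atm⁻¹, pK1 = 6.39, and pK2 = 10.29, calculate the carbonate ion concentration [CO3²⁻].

[CO3²⁻] = 0.901 μmol/L

[CO2*] = KH · pCO2 = 10^(−1.53) × 2660×10^-6 = 7.850×10^-5 mol/L
α₀ = 1/(1 + K1/[H⁺] + K1K2/[H⁺]²) = 1/(1 + 10^+0.98 + 10^-1.94) = 0.09468
DIC = [CO2*]/α₀ = 7.850×10^-5 / 0.09468 = 0.8291 mmol/L
[CO3²⁻] = α₂·DIC; α₂ = 0.001087, so [CO3²⁻] = 0.001087 × 0.8291 = 0.000901 mmol/L = 0.901 μmol/L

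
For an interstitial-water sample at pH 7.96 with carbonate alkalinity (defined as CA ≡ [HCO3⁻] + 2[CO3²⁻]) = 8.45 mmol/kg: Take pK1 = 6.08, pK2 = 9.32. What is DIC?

CA = [HCO3⁻] + 2[CO3²⁻] = (α₁ + 2α₂)·DIC
At pH 7.96: [H⁺]/K1 = 10^-1.88 = 0.013183, K2/[H⁺] = 10^-1.36 = 0.043652
α₁ = 1/(1 + 0.013183 + 0.043652) = 1/1.0568 = 0.9462; α₂ = α₁·K2/[H⁺] = 0.04130
α₁ + 2α₂ = 1.0288
DIC = CA / (α₁ + 2α₂) = 8.45 / 1.0288 = 8.21 mmol/kg

DIC = 8.21 mmol/kg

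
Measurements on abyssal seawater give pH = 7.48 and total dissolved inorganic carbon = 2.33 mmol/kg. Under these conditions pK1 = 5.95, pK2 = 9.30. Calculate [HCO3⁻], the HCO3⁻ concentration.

[HCO3⁻] = 2.23 mmol/kg

α₁ = 1 / (1 + [H⁺]/K1 + K2/[H⁺]) = 1 / (1 + 10^-1.53 + 10^-1.82)
   = 1 / (1 + 0.029512 + 0.015136) = 1/1.0446 = 0.9573
[HCO3⁻] = α₁ × DIC = 0.9573 × 2.33 = 2.23 mmol/kg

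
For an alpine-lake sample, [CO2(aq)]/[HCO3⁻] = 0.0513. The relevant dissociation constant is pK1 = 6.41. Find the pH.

pH = 7.70

From K1 = [H⁺][HCO3⁻]/[CO2(aq)]:  pH = pK1 − log₁₀([CO2(aq)]/[HCO3⁻])
log₁₀(0.0513) = -1.290
pH = 6.41 − (-1.290) = 7.70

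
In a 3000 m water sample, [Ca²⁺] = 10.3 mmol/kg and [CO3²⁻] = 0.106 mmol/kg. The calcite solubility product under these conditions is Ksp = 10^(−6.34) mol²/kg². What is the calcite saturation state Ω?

Ω = 2.39

Ksp = 10^(−6.34) = 4.571×10^-7
Ω = [Ca²⁺][CO3²⁻]/Ksp = (10.3×10^-3)(0.106×10^-3) / 4.571×10^-7 = 2.39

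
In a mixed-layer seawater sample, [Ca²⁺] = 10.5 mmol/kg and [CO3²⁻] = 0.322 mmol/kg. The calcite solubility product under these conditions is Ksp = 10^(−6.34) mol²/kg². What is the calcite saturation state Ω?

Ksp = 10^(−6.34) = 4.571×10^-7
Ω = [Ca²⁺][CO3²⁻]/Ksp = (10.5×10^-3)(0.322×10^-3) / 4.571×10^-7 = 7.40

Ω = 7.40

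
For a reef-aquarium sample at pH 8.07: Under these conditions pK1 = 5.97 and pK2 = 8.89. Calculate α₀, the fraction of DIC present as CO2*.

α₀ = 1 / (1 + K1/[H⁺] + K1K2/[H⁺]²) = 1 / (1 + 10^+2.10 + 10^+1.28)
   = 1 / (1 + 125.89 + 19.055) = 1/145.95 = 0.006852

α₀ = 0.00685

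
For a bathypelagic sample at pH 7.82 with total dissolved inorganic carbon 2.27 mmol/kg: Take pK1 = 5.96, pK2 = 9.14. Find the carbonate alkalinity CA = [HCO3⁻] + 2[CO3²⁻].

CA = [HCO3⁻] + 2[CO3²⁻] = (α₁ + 2α₂)·DIC
At pH 7.82: [H⁺]/K1 = 10^-1.86 = 0.013804, K2/[H⁺] = 10^-1.32 = 0.047863
α₁ = 1/(1 + 0.013804 + 0.047863) = 1/1.0617 = 0.9419; α₂ = α₁·K2/[H⁺] = 0.04508
α₁ + 2α₂ = 1.0321
CA = 1.0321 × 2.27 = 2.34 mmol/kg

CA = 2.34 mmol/kg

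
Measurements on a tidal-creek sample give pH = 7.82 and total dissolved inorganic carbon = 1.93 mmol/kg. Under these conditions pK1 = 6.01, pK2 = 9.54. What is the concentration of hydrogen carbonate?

[HCO3⁻] = 1.87 mmol/kg

α₁ = 1 / (1 + [H⁺]/K1 + K2/[H⁺]) = 1 / (1 + 10^-1.81 + 10^-1.72)
   = 1 / (1 + 0.015488 + 0.019055) = 1/1.0345 = 0.9666
[HCO3⁻] = α₁ × DIC = 0.9666 × 1.93 = 1.87 mmol/kg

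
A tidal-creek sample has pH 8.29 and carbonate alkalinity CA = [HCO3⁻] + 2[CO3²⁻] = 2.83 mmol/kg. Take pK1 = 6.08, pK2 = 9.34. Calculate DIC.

CA = [HCO3⁻] + 2[CO3²⁻] = (α₁ + 2α₂)·DIC
At pH 8.29: [H⁺]/K1 = 10^-2.21 = 0.0061660, K2/[H⁺] = 10^-1.05 = 0.089125
α₁ = 1/(1 + 0.0061660 + 0.089125) = 1/1.0953 = 0.9130; α₂ = α₁·K2/[H⁺] = 0.08137
α₁ + 2α₂ = 1.0757
DIC = CA / (α₁ + 2α₂) = 2.83 / 1.0757 = 2.63 mmol/kg

DIC = 2.63 mmol/kg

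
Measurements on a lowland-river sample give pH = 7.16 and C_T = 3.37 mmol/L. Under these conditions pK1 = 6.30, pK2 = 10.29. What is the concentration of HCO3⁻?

[HCO3⁻] = 2.96 mmol/L

α₁ = 1 / (1 + [H⁺]/K1 + K2/[H⁺]) = 1 / (1 + 10^-0.86 + 10^-3.13)
   = 1 / (1 + 0.13804 + 0.00074131) = 1/1.1388 = 0.8781
[HCO3⁻] = α₁ × DIC = 0.8781 × 3.37 = 2.96 mmol/L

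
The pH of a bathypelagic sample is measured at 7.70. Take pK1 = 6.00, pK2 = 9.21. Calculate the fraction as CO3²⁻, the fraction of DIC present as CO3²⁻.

α₂ = 1 / (1 + [H⁺]/K2 + [H⁺]²/(K1K2)) = 1 / (1 + 10^+1.51 + 10^-0.19)
   = 1 / (1 + 32.359 + 0.64565) = 1/34.005 = 0.02941

α₂ = 0.0294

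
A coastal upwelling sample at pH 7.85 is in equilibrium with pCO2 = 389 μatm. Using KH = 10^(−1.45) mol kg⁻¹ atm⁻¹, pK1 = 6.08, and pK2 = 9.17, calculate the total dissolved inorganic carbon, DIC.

[CO2*] = KH · pCO2 = 10^(−1.45) × 389×10^-6 = 1.380×10^-5 mol/kg
α₀ = 1/(1 + K1/[H⁺] + K1K2/[H⁺]²) = 1/(1 + 10^+1.77 + 10^+0.45) = 0.01595
DIC = [CO2*]/α₀ = 1.380×10^-5 / 0.01595 = 0.865 mmol/kg

DIC = 0.865 mmol/kg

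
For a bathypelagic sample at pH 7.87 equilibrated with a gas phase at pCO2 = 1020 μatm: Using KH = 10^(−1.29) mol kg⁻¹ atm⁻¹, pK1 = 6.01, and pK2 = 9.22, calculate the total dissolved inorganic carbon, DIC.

DIC = 4.01 mmol/kg

[CO2*] = KH · pCO2 = 10^(−1.29) × 1020×10^-6 = 5.231×10^-5 mol/kg
α₀ = 1/(1 + K1/[H⁺] + K1K2/[H⁺]²) = 1/(1 + 10^+1.86 + 10^+0.51) = 0.01304
DIC = [CO2*]/α₀ = 5.231×10^-5 / 0.01304 = 4.01 mmol/kg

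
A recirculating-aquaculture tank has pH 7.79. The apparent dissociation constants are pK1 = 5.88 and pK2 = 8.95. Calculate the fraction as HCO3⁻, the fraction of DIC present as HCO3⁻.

α₁ = 1 / (1 + [H⁺]/K1 + K2/[H⁺]) = 1 / (1 + 10^-1.91 + 10^-1.16)
   = 1 / (1 + 0.012303 + 0.069183) = 1/1.0815 = 0.9247

α₁ = 0.925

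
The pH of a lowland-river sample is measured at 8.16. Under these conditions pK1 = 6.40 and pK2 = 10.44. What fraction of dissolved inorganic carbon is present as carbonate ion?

α₂ = 1 / (1 + [H⁺]/K2 + [H⁺]²/(K1K2)) = 1 / (1 + 10^+2.28 + 10^+0.52)
   = 1 / (1 + 190.55 + 3.3113) = 1/194.86 = 0.005132

α₂ = 0.00513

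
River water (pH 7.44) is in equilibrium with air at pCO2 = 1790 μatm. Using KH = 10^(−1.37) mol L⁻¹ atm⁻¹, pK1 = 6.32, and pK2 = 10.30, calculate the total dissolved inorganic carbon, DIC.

[CO2*] = KH · pCO2 = 10^(−1.37) × 1790×10^-6 = 7.636×10^-5 mol/L
α₀ = 1/(1 + K1/[H⁺] + K1K2/[H⁺]²) = 1/(1 + 10^+1.12 + 10^-1.74) = 0.07042
DIC = [CO2*]/α₀ = 7.636×10^-5 / 0.07042 = 1.08 mmol/L

DIC = 1.08 mmol/L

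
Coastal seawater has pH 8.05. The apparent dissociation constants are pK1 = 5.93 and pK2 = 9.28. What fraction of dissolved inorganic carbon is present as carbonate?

α₂ = 0.0552

α₂ = 1 / (1 + [H⁺]/K2 + [H⁺]²/(K1K2)) = 1 / (1 + 10^+1.23 + 10^-0.89)
   = 1 / (1 + 16.982 + 0.12882) = 1/18.111 = 0.05521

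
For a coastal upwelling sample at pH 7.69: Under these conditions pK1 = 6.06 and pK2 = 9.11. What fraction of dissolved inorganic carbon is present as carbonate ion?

α₂ = 1 / (1 + [H⁺]/K2 + [H⁺]²/(K1K2)) = 1 / (1 + 10^+1.42 + 10^-0.21)
   = 1 / (1 + 26.303 + 0.61660) = 1/27.919 = 0.03582

α₂ = 0.0358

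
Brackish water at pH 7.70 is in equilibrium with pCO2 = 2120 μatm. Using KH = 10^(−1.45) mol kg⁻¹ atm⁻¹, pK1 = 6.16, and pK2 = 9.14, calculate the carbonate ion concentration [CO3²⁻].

[CO2*] = KH · pCO2 = 10^(−1.45) × 2120×10^-6 = 7.522×10^-5 mol/kg
α₀ = 1/(1 + K1/[H⁺] + K1K2/[H⁺]²) = 1/(1 + 10^+1.54 + 10^+0.10) = 0.02708
DIC = [CO2*]/α₀ = 7.522×10^-5 / 0.02708 = 2.778 mmol/kg
[CO3²⁻] = α₂·DIC; α₂ = 0.03409, so [CO3²⁻] = 0.03409 × 2.778 = 0.0947 mmol/kg

[CO3²⁻] = 0.0947 mmol/kg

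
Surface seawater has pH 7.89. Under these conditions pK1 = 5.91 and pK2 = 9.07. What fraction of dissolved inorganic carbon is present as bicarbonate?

α₁ = 1 / (1 + [H⁺]/K1 + K2/[H⁺]) = 1 / (1 + 10^-1.98 + 10^-1.18)
   = 1 / (1 + 0.010471 + 0.066069) = 1/1.0765 = 0.9289

α₁ = 0.929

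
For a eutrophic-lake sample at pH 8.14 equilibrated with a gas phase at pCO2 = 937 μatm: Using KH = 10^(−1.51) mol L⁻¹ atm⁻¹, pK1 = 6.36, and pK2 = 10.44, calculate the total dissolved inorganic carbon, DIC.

[CO2*] = KH · pCO2 = 10^(−1.51) × 937×10^-6 = 2.896×10^-5 mol/L
α₀ = 1/(1 + K1/[H⁺] + K1K2/[H⁺]²) = 1/(1 + 10^+1.78 + 10^-0.52) = 0.01624
DIC = [CO2*]/α₀ = 2.896×10^-5 / 0.01624 = 1.78 mmol/L

DIC = 1.78 mmol/L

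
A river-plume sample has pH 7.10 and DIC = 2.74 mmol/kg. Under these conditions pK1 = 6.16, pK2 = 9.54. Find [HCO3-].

α₁ = 1 / (1 + [H⁺]/K1 + K2/[H⁺]) = 1 / (1 + 10^-0.94 + 10^-2.44)
   = 1 / (1 + 0.11482 + 0.0036308) = 1/1.1184 = 0.8941
[HCO3⁻] = α₁ × DIC = 0.8941 × 2.74 = 2.45 mmol/kg

[HCO3⁻] = 2.45 mmol/kg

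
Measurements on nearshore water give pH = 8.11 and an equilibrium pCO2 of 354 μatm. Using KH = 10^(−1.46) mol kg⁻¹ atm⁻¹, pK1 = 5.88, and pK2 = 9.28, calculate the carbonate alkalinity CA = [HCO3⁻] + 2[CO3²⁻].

[CO2*] = KH · pCO2 = 10^(−1.46) × 354×10^-6 = 1.227×10^-5 mol/kg
α₀ = 1/(1 + K1/[H⁺] + K1K2/[H⁺]²) = 1/(1 + 10^+2.23 + 10^+1.06) = 0.005485
DIC = [CO2*]/α₀ = 1.227×10^-5 / 0.005485 = 2.238 mmol/kg
CA = (α₁ + 2α₂)·DIC = (0.9315 + 2×0.06298) × 2.238 = 2.37 mmol/kg

CA = 2.37 mmol/kg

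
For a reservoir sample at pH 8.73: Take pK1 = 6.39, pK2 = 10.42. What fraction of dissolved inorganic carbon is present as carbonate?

α₂ = 1 / (1 + [H⁺]/K2 + [H⁺]²/(K1K2)) = 1 / (1 + 10^+1.69 + 10^-0.65)
   = 1 / (1 + 48.978 + 0.22387) = 1/50.202 = 0.01992

α₂ = 0.0199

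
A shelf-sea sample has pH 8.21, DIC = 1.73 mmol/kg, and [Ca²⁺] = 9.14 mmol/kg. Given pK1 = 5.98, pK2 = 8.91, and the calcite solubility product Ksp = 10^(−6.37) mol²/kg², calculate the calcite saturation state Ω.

α₂ = 1 / (1 + [H⁺]/K2 + [H⁺]²/(K1K2)) = 1 / (1 + 10^+0.70 + 10^-1.53)
   = 1 / (1 + 5.0119 + 0.029512) = 1/6.0414 = 0.1655
[CO3²⁻] = α₂ × DIC = 0.1655 × 1.73 = 0.2864 mmol/kg
Ksp = 10^(−6.37) = 4.266×10^-7
Ω = [Ca²⁺][CO3²⁻]/Ksp = (9.14×10^-3)(2.864×10^-4) / 4.266×10^-7 = 6.14

Ω = 6.14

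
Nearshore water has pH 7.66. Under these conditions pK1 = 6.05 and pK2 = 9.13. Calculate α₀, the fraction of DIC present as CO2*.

α₀ = 1 / (1 + K1/[H⁺] + K1K2/[H⁺]²) = 1 / (1 + 10^+1.61 + 10^+0.14)
   = 1 / (1 + 40.738 + 1.3804) = 1/43.118 = 0.02319

α₀ = 0.0232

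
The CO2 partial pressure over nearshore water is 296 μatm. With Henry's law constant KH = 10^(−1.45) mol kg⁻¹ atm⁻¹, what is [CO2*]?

KH = 10^(−1.45) = 3.548×10^-2 mol kg⁻¹ atm⁻¹
[CO2*] = KH · pCO2 = 3.548×10^-2 × 296×10^-6 atm = 1.05×10^-5 mol/kg

[CO2*] = 10.5 μmol/kg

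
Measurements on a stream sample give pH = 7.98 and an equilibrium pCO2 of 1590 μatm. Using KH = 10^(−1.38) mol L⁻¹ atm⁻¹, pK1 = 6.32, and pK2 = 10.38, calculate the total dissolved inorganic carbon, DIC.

DIC = 3.11 mmol/L

[CO2*] = KH · pCO2 = 10^(−1.38) × 1590×10^-6 = 6.628×10^-5 mol/L
α₀ = 1/(1 + K1/[H⁺] + K1K2/[H⁺]²) = 1/(1 + 10^+1.66 + 10^-0.74) = 0.02133
DIC = [CO2*]/α₀ = 6.628×10^-5 / 0.02133 = 3.11 mmol/L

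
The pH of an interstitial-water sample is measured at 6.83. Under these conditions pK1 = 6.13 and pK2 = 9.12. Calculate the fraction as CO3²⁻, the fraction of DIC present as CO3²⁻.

α₂ = 1 / (1 + [H⁺]/K2 + [H⁺]²/(K1K2)) = 1 / (1 + 10^+2.29 + 10^+1.59)
   = 1 / (1 + 194.98 + 38.905) = 1/234.89 = 0.004257

α₂ = 0.00426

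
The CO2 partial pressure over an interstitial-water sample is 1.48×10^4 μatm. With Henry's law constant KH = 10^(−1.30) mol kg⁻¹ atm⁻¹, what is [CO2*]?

[CO2*] = 742 μmol/kg

KH = 10^(−1.30) = 5.012×10^-2 mol kg⁻¹ atm⁻¹
[CO2*] = KH · pCO2 = 5.012×10^-2 × 1.48×10^4×10^-6 atm = 7.42×10^-4 mol/kg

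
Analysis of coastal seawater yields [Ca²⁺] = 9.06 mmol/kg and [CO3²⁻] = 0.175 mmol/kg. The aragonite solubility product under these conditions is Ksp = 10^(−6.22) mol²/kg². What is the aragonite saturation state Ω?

Ω = 2.63

Ksp = 10^(−6.22) = 6.026×10^-7
Ω = [Ca²⁺][CO3²⁻]/Ksp = (9.06×10^-3)(0.175×10^-3) / 6.026×10^-7 = 2.63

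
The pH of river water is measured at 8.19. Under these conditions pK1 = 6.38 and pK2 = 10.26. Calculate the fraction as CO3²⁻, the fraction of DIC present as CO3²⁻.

α₂ = 1 / (1 + [H⁺]/K2 + [H⁺]²/(K1K2)) = 1 / (1 + 10^+2.07 + 10^+0.26)
   = 1 / (1 + 117.49 + 1.8197) = 1/120.31 = 0.008312

α₂ = 0.00831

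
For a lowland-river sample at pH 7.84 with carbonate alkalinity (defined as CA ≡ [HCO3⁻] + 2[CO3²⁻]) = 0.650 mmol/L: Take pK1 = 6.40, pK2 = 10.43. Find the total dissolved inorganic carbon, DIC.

CA = [HCO3⁻] + 2[CO3²⁻] = (α₁ + 2α₂)·DIC
At pH 7.84: [H⁺]/K1 = 10^-1.44 = 0.036308, K2/[H⁺] = 10^-2.59 = 0.0025704
α₁ = 1/(1 + 0.036308 + 0.0025704) = 1/1.0389 = 0.9626; α₂ = α₁·K2/[H⁺] = 0.002474
α₁ + 2α₂ = 0.9675
DIC = CA / (α₁ + 2α₂) = 0.650 / 0.9675 = 0.672 mmol/L

DIC = 0.672 mmol/L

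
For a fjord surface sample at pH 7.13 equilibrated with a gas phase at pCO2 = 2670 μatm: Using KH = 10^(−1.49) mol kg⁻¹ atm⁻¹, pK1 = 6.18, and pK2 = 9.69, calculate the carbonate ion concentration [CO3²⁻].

[CO2*] = KH · pCO2 = 10^(−1.49) × 2670×10^-6 = 8.640×10^-5 mol/kg
α₀ = 1/(1 + K1/[H⁺] + K1K2/[H⁺]²) = 1/(1 + 10^+0.95 + 10^-1.61) = 0.1006
DIC = [CO2*]/α₀ = 8.640×10^-5 / 0.1006 = 0.8586 mmol/kg
[CO3²⁻] = α₂·DIC; α₂ = 0.002470, so [CO3²⁻] = 0.002470 × 0.8586 = 0.00212 mmol/kg = 2.12 μmol/kg

[CO3²⁻] = 2.12 μmol/kg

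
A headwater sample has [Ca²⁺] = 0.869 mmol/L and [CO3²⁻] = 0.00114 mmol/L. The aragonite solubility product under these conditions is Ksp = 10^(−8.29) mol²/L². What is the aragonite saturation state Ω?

Ksp = 10^(−8.29) = 5.129×10^-9
Ω = [Ca²⁺][CO3²⁻]/Ksp = (0.869×10^-3)(0.00114×10^-3) / 5.129×10^-9 = 0.193

Ω = 0.193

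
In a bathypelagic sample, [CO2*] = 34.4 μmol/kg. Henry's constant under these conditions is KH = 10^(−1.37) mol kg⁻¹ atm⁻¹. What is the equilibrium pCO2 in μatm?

KH = 10^(−1.37) = 4.266×10^-2 mol kg⁻¹ atm⁻¹
pCO2 = [CO2*]/KH = 34.4×10^-6 / 4.266×10^-2 = 8.06×10^-4 atm = 806 μatm

pCO2 = 806 μatm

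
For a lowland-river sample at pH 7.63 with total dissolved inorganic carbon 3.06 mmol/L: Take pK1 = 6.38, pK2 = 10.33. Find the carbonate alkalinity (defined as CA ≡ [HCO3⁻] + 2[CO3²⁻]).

CA = 2.90 mmol/L

CA = [HCO3⁻] + 2[CO3²⁻] = (α₁ + 2α₂)·DIC
At pH 7.63: [H⁺]/K1 = 10^-1.25 = 0.056234, K2/[H⁺] = 10^-2.70 = 0.0019953
α₁ = 1/(1 + 0.056234 + 0.0019953) = 1/1.0582 = 0.9450; α₂ = α₁·K2/[H⁺] = 0.001885
α₁ + 2α₂ = 0.9487
CA = 0.9487 × 3.06 = 2.90 mmol/L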